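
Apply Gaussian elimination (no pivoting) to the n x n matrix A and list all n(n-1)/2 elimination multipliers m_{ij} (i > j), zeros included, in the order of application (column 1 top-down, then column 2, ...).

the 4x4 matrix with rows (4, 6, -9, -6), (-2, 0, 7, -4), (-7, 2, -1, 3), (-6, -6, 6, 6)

Forward elimination:
R2 <- R2 - (-1/2)*R1:  [   0    3  5/2   -7 ]
R3 <- R3 - (-7/4)*R1:  [     0   25/2  -67/4  -15/2 ]
R4 <- R4 - (-3/2)*R1:  [     0      3  -15/2     -3 ]
R3 <- R3 - (25/6)*R2:  [      0       0  -163/6    65/3 ]
R4 <- R4 - (1)*R2:  [   0    0  -10    4 ]
R4 <- R4 - (60/163)*R3:  [        0         0         0  -648/163 ]
Multipliers (in order of application): m_{21} = -1/2, m_{31} = -7/4, m_{41} = -3/2, m_{32} = 25/6, m_{42} = 1, m_{43} = 60/163

multipliers: -1/2, -7/4, -3/2, 25/6, 1, 60/163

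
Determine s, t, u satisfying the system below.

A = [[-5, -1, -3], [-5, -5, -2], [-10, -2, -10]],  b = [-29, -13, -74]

Forward elimination on [A|b]:
R2 <- R2 - (1)*R1:  [  0  -4   1  16 ]
R3 <- R3 - (2)*R1:  [   0    0   -4  -16 ]
Row echelon form:
[ -5  -1  -3  |  -29 ]
[  0  -4   1  |   16 ]
[  0   0  -4  |  -16 ]
Back-substitution:
u = (-16) / -4 = 4
t = (16 - (1)*(4)) / -4 = -3
s = (-29 - (-1)*(-3) - (-3)*(4)) / -5 = 4

(4, -3, 4)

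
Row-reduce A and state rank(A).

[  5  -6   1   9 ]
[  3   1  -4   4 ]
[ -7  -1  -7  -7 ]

Row reduction:
R2 <- R2 - (3/5)*R1:  [     0   23/5  -23/5   -7/5 ]
R3 <- R3 - (-7/5)*R1:  [     0  -47/5  -28/5   28/5 ]
R3 <- R3 - (-47/23)*R2:  [     0      0    -15  63/23 ]
Row echelon form:
[ 5    -6      1      9 ]
[ 0  23/5  -23/5   -7/5 ]
[ 0     0    -15  63/23 ]
Nonzero rows / pivot columns: 3

rank(A) = 3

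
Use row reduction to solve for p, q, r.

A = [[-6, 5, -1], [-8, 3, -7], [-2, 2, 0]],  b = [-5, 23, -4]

(-3, -5, -2)

Forward elimination on [A|b]:
R2 <- R2 - (4/3)*R1:  [     0  -11/3  -17/3   89/3 ]
R3 <- R3 - (1/3)*R1:  [    0   1/3   1/3  -7/3 ]
R3 <- R3 - (-1/11)*R2:  [     0      0  -2/11   4/11 ]
Row echelon form:
[ -6      5     -1  |    -5 ]
[  0  -11/3  -17/3  |  89/3 ]
[  0      0  -2/11  |  4/11 ]
Back-substitution:
r = (4/11) / (-2/11) = -2
q = (89/3 - (-17/3)*(-2)) / (-11/3) = -5
p = (-5 - (5)*(-5) - (-1)*(-2)) / -6 = -3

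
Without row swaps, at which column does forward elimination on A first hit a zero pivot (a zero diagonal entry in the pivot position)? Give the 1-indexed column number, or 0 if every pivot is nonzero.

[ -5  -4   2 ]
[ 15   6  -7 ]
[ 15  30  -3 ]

first zero-pivot column = 3

Naive forward elimination:
R2 <- R2 - (-3)*R1:  [  0  -6  -1 ]
R3 <- R3 - (-3)*R1:  [  0  18   3 ]
R3 <- R3 - (-3)*R2:  [ 0  0  0 ]
Matrix at this point:
[ -5  -4   2 ]
[  0  -6  -1 ]
[  0   0   0 ]
Pivot entry (3,3) in the last row is zero and there are no rows below to swap with -> zero pivot in column 3 (A is singular).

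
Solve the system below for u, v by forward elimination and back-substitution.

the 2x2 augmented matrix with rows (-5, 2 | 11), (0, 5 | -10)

(-3, -2)

Forward elimination on [A|b]:
Row echelon form:
[ -5  2  |   11 ]
[  0  5  |  -10 ]
Back-substitution:
v = (-10) / 5 = -2
u = (11 - (2)*(-2)) / -5 = -3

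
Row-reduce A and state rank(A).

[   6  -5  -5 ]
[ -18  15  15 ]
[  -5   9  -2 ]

rank(A) = 2

Row reduction:
R2 <- R2 - (-3)*R1:  [ 0  0  0 ]
R3 <- R3 - (-5/6)*R1:  [     0   29/6  -37/6 ]
R2 <-> R3   (pivot in column 2 was zero)
[ 6    -5     -5 ]
[ 0  29/6  -37/6 ]
[ 0     0      0 ]
Row echelon form:
[ 6    -5     -5 ]
[ 0  29/6  -37/6 ]
[ 0     0      0 ]
Nonzero rows / pivot columns: 2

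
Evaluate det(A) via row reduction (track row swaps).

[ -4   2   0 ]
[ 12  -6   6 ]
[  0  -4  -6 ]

det(A) = -96

Forward elimination:
R2 <- R2 - (-3)*R1:  [ 0  0  6 ]
R2 <-> R3   (pivot in column 2 was zero)
[ -4   2   0 ]
[  0  -4  -6 ]
[  0   0   6 ]
Upper-triangular form:
[ -4   2   0 ]
[  0  -4  -6 ]
[  0   0   6 ]
det(A) = (-1)^1 * (-4) * (-4) * (6) = -96  (1 row swap -> sign -1)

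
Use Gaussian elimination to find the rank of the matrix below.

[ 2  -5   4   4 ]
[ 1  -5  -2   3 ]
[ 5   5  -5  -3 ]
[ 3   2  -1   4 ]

rank(A) = 4

Row reduction:
R2 <- R2 - (1/2)*R1:  [    0  -5/2    -4     1 ]
R3 <- R3 - (5/2)*R1:  [    0  35/2   -15   -13 ]
R4 <- R4 - (3/2)*R1:  [    0  19/2    -7    -2 ]
R3 <- R3 - (-7)*R2:  [   0    0  -43   -6 ]
R4 <- R4 - (-19/5)*R2:  [      0       0  -111/5     9/5 ]
R4 <- R4 - (111/215)*R3:  [        0         0         0  1053/215 ]
Row echelon form:
[ 2    -5    4         4 ]
[ 0  -5/2   -4         1 ]
[ 0     0  -43        -6 ]
[ 0     0    0  1053/215 ]
Nonzero rows / pivot columns: 4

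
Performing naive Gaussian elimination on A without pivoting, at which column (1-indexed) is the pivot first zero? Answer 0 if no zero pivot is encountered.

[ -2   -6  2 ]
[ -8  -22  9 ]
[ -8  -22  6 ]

Naive forward elimination:
R2 <- R2 - (4)*R1:  [ 0  2  1 ]
R3 <- R3 - (4)*R1:  [  0   2  -2 ]
R3 <- R3 - (1)*R2:  [  0   0  -3 ]
All pivots nonzero; naive elimination completes without hitting a zero pivot.

first zero-pivot column = 0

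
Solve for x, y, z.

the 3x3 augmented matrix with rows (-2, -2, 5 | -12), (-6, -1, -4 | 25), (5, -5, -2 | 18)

(-1, -3, -4)

Forward elimination on [A|b]:
R2 <- R2 - (3)*R1:  [   0    5  -19   61 ]
R3 <- R3 - (-5/2)*R1:  [    0   -10  21/2   -12 ]
R3 <- R3 - (-2)*R2:  [     0      0  -55/2    110 ]
Row echelon form:
[ -2  -2      5  |  -12 ]
[  0   5    -19  |   61 ]
[  0   0  -55/2  |  110 ]
Back-substitution:
z = (110) / (-55/2) = -4
y = (61 - (-19)*(-4)) / 5 = -3
x = (-12 - (-2)*(-3) - (5)*(-4)) / -2 = -1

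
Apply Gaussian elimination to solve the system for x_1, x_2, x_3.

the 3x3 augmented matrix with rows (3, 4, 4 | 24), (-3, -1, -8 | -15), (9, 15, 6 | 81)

Forward elimination on [A|b]:
R2 <- R2 - (-1)*R1:  [  0   3  -4   9 ]
R3 <- R3 - (3)*R1:  [  0   3  -6   9 ]
R3 <- R3 - (1)*R2:  [  0   0  -2   0 ]
Row echelon form:
[ 3  4   4  |  24 ]
[ 0  3  -4  |   9 ]
[ 0  0  -2  |   0 ]
Back-substitution:
x_3 = (0) / -2 = 0
x_2 = (9 - (-4)*(0)) / 3 = 3
x_1 = (24 - (4)*(3) - (4)*(0)) / 3 = 4

(4, 3, 0)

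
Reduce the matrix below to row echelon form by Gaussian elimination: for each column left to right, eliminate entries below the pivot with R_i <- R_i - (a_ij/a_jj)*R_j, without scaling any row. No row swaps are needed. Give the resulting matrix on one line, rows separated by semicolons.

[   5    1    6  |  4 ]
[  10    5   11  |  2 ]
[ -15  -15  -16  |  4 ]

Forward elimination:
R2 <- R2 - (2)*R1:  [  0   3  -1  -6 ]
R3 <- R3 - (-3)*R1:  [   0  -12    2   16 ]
R3 <- R3 - (-4)*R2:  [  0   0  -2  -8 ]
Row echelon form:
[ 5  1   6  |   4 ]
[ 0  3  -1  |  -6 ]
[ 0  0  -2  |  -8 ]

REF = [5 1 6 4; 0 3 -1 -6; 0 0 -2 -8]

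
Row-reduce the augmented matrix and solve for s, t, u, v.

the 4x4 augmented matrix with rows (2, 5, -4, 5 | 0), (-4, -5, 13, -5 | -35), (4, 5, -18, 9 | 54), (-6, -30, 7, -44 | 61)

Forward elimination on [A|b]:
R2 <- R2 - (-2)*R1:  [   0    5    5    5  -35 ]
R3 <- R3 - (2)*R1:  [   0   -5  -10   -1   54 ]
R4 <- R4 - (-3)*R1:  [   0  -15   -5  -29   61 ]
R3 <- R3 - (-1)*R2:  [  0   0  -5   4  19 ]
R4 <- R4 - (-3)*R2:  [   0    0   10  -14  -44 ]
R4 <- R4 - (-2)*R3:  [  0   0   0  -6  -6 ]
Row echelon form:
[ 2  5  -4   5  |    0 ]
[ 0  5   5   5  |  -35 ]
[ 0  0  -5   4  |   19 ]
[ 0  0   0  -6  |   -6 ]
Back-substitution:
v = (-6) / -6 = 1
u = (19 - (4)*(1)) / -5 = -3
t = (-35 - (5)*(-3) - (5)*(1)) / 5 = -5
s = (0 - (5)*(-5) - (-4)*(-3) - (5)*(1)) / 2 = 4

(4, -5, -3, 1)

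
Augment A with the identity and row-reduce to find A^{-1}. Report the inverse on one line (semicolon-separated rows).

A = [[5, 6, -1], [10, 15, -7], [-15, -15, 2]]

Gauss-Jordan on [A | I]:
R1 <- (1/5)*R1:  [    1   6/5  -1/5  |   1/5     0     0 ]
R2 <- R2 - (10)*R1:  [  0   3  -5  |  -2   1   0 ]
R3 <- R3 - (-15)*R1:  [  0   3  -1  |   3   0   1 ]
R2 <- (1/3)*R2:  [    0     1  -5/3  |  -2/3   1/3     0 ]
R1 <- R1 - (6/5)*R2:  [    1     0   9/5  |     1  -2/5     0 ]
R3 <- R3 - (3)*R2:  [  0   0   4  |   5  -1   1 ]
R3 <- (1/4)*R3:  [    0     0     1  |   5/4  -1/4   1/4 ]
R1 <- R1 - (9/5)*R3:  [     1      0      0  |   -5/4   1/20  -9/20 ]
R2 <- R2 - (-5/3)*R3:  [     0      1      0  |  17/12  -1/12   5/12 ]
Right block of [I | A^{-1}] is the inverse:
[  -5/4   1/20  -9/20 ]
[ 17/12  -1/12   5/12 ]
[   5/4   -1/4    1/4 ]

inverse = [-5/4 1/20 -9/20; 17/12 -1/12 5/12; 5/4 -1/4 1/4]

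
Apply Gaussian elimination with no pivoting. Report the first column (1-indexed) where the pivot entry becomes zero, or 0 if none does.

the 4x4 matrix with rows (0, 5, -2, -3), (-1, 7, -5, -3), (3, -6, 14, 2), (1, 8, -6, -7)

Naive forward elimination:
Pivot entry (1,1) is zero but row 2 has -1 in column 1 -> naive elimination stops; a row interchange (e.g. R1 <-> R2) would be required here.

first zero-pivot column = 1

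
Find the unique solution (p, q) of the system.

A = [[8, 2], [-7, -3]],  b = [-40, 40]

Forward elimination on [A|b]:
R2 <- R2 - (-7/8)*R1:  [    0  -5/4     5 ]
Row echelon form:
[ 8     2  |  -40 ]
[ 0  -5/4  |    5 ]
Back-substitution:
q = (5) / (-5/4) = -4
p = (-40 - (2)*(-4)) / 8 = -4

(-4, -4)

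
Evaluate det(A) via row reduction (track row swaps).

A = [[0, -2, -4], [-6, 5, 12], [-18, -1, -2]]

det(A) = 72

Forward elimination:
R1 <-> R2   (pivot in column 1 was zero)
[  -6   5  12 ]
[   0  -2  -4 ]
[ -18  -1  -2 ]
R3 <- R3 - (3)*R1:  [   0  -16  -38 ]
R3 <- R3 - (8)*R2:  [  0   0  -6 ]
Upper-triangular form:
[ -6   5  12 ]
[  0  -2  -4 ]
[  0   0  -6 ]
det(A) = (-1)^1 * (-6) * (-2) * (-6) = 72  (1 row swap -> sign -1)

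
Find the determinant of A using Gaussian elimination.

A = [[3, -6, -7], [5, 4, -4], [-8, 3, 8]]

det(A) = -149

Forward elimination:
R2 <- R2 - (5/3)*R1:  [    0    14  23/3 ]
R3 <- R3 - (-8/3)*R1:  [     0    -13  -32/3 ]
R3 <- R3 - (-13/14)*R2:  [       0        0  -149/42 ]
Upper-triangular form:
[ 3  -6       -7 ]
[ 0  14     23/3 ]
[ 0   0  -149/42 ]
det(A) = (-1)^0 * (3) * (14) * (-149/42) = -149  (0 row swaps -> sign +1)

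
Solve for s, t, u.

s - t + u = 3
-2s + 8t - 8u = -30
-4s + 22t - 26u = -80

Forward elimination on [A|b]:
R2 <- R2 - (-2)*R1:  [   0    6   -6  -24 ]
R3 <- R3 - (-4)*R1:  [   0   18  -22  -68 ]
R3 <- R3 - (3)*R2:  [  0   0  -4   4 ]
Row echelon form:
[ 1  -1   1  |    3 ]
[ 0   6  -6  |  -24 ]
[ 0   0  -4  |    4 ]
Back-substitution:
u = (4) / -4 = -1
t = (-24 - (-6)*(-1)) / 6 = -5
s = (3 - (-1)*(-5) - (1)*(-1)) / 1 = -1

(-1, -5, -1)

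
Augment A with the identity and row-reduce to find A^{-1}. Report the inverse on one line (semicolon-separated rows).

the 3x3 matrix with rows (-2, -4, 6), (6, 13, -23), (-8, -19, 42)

inverse = [-109/6 -9 -7/3; 34/3 6 5/3; 5/3 1 1/3]

Gauss-Jordan on [A | I]:
R1 <- (1/-2)*R1:  [    1     2    -3  |  -1/2     0     0 ]
R2 <- R2 - (6)*R1:  [  0   1  -5  |   3   1   0 ]
R3 <- R3 - (-8)*R1:  [  0  -3  18  |  -4   0   1 ]
R1 <- R1 - (2)*R2:  [     1      0      7  |  -13/2     -2      0 ]
R3 <- R3 - (-3)*R2:  [ 0  0  3  |  5  3  1 ]
R3 <- (1/3)*R3:  [   0    0    1  |  5/3    1  1/3 ]
R1 <- R1 - (7)*R3:  [      1       0       0  |  -109/6      -9    -7/3 ]
R2 <- R2 - (-5)*R3:  [    0     1     0  |  34/3     6   5/3 ]
Right block of [I | A^{-1}] is the inverse:
[ -109/6  -9  -7/3 ]
[   34/3   6   5/3 ]
[    5/3   1   1/3 ]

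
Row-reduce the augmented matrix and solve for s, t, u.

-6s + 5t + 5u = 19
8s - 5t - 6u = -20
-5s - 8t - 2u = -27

Forward elimination on [A|b]:
R2 <- R2 - (-4/3)*R1:  [    0   5/3   2/3  16/3 ]
R3 <- R3 - (5/6)*R1:  [      0   -73/6   -37/6  -257/6 ]
R3 <- R3 - (-73/10)*R2:  [      0       0  -13/10  -39/10 ]
Row echelon form:
[ -6    5       5  |      19 ]
[  0  5/3     2/3  |    16/3 ]
[  0    0  -13/10  |  -39/10 ]
Back-substitution:
u = (-39/10) / (-13/10) = 3
t = (16/3 - (2/3)*(3)) / (5/3) = 2
s = (19 - (5)*(2) - (5)*(3)) / -6 = 1

(1, 2, 3)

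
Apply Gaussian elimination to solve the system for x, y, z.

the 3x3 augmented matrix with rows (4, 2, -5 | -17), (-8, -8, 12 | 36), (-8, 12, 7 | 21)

Forward elimination on [A|b]:
R2 <- R2 - (-2)*R1:  [  0  -4   2   2 ]
R3 <- R3 - (-2)*R1:  [   0   16   -3  -13 ]
R3 <- R3 - (-4)*R2:  [  0   0   5  -5 ]
Row echelon form:
[ 4   2  -5  |  -17 ]
[ 0  -4   2  |    2 ]
[ 0   0   5  |   -5 ]
Back-substitution:
z = (-5) / 5 = -1
y = (2 - (2)*(-1)) / -4 = -1
x = (-17 - (2)*(-1) - (-5)*(-1)) / 4 = -5

(-5, -1, -1)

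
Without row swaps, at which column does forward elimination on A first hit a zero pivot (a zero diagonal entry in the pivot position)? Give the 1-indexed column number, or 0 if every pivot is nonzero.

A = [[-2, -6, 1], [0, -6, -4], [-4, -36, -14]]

first zero-pivot column = 3

Naive forward elimination:
R3 <- R3 - (2)*R1:  [   0  -24  -16 ]
R3 <- R3 - (4)*R2:  [ 0  0  0 ]
Matrix at this point:
[ -2  -6   1 ]
[  0  -6  -4 ]
[  0   0   0 ]
Pivot entry (3,3) in the last row is zero and there are no rows below to swap with -> zero pivot in column 3 (A is singular).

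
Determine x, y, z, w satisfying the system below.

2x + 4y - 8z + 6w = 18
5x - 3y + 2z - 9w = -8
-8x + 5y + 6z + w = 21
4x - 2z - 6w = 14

Forward elimination on [A|b]:
R2 <- R2 - (5/2)*R1:  [   0  -13   22  -24  -53 ]
R3 <- R3 - (-4)*R1:  [   0   21  -26   25   93 ]
R4 <- R4 - (2)*R1:  [   0   -8   14  -18  -22 ]
R3 <- R3 - (-21/13)*R2:  [       0        0   124/13  -179/13    96/13 ]
R4 <- R4 - (8/13)*R2:  [      0       0    6/13  -42/13  138/13 ]
R4 <- R4 - (3/62)*R3:  [       0        0        0  -159/62   318/31 ]
Row echelon form:
[ 2    4      -8        6  |      18 ]
[ 0  -13      22      -24  |     -53 ]
[ 0    0  124/13  -179/13  |   96/13 ]
[ 0    0       0  -159/62  |  318/31 ]
Back-substitution:
w = (318/31) / (-159/62) = -4
z = (96/13 - (-179/13)*(-4)) / (124/13) = -5
y = (-53 - (22)*(-5) - (-24)*(-4)) / -13 = 3
x = (18 - (4)*(3) - (-8)*(-5) - (6)*(-4)) / 2 = -5

(-5, 3, -5, -4)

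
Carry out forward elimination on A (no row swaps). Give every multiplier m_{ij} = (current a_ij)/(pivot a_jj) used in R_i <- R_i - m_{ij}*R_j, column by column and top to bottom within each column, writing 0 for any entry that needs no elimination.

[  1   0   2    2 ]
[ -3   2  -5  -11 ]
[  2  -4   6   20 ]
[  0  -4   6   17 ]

Forward elimination:
R2 <- R2 - (-3)*R1:  [  0   2   1  -5 ]
R3 <- R3 - (2)*R1:  [  0  -4   2  16 ]
R4: entry in column 1 is already 0 -> m_{41} = 0 (no row operation needed)
R3 <- R3 - (-2)*R2:  [ 0  0  4  6 ]
R4 <- R4 - (-2)*R2:  [ 0  0  8  7 ]
R4 <- R4 - (2)*R3:  [  0   0   0  -5 ]
Multipliers (in order of application): m_{21} = -3, m_{31} = 2, m_{41} = 0, m_{32} = -2, m_{42} = -2, m_{43} = 2

multipliers: -3, 2, 0, -2, -2, 2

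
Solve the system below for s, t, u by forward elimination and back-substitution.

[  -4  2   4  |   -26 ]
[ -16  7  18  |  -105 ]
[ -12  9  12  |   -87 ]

(3, -3, -2)

Forward elimination on [A|b]:
R2 <- R2 - (4)*R1:  [  0  -1   2  -1 ]
R3 <- R3 - (3)*R1:  [  0   3   0  -9 ]
R3 <- R3 - (-3)*R2:  [   0    0    6  -12 ]
Row echelon form:
[ -4   2  4  |  -26 ]
[  0  -1  2  |   -1 ]
[  0   0  6  |  -12 ]
Back-substitution:
u = (-12) / 6 = -2
t = (-1 - (2)*(-2)) / -1 = -3
s = (-26 - (2)*(-3) - (4)*(-2)) / -4 = 3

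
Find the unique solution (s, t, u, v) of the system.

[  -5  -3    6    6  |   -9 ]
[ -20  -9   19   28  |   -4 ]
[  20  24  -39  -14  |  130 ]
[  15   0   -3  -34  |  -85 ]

(3, 2, -2, 4)

Forward elimination on [A|b]:
R2 <- R2 - (4)*R1:  [  0   3  -5   4  32 ]
R3 <- R3 - (-4)*R1:  [   0   12  -15   10   94 ]
R4 <- R4 - (-3)*R1:  [    0    -9    15   -16  -112 ]
R3 <- R3 - (4)*R2:  [   0    0    5   -6  -34 ]
R4 <- R4 - (-3)*R2:  [   0    0    0   -4  -16 ]
Row echelon form:
[ -5  -3   6   6  |   -9 ]
[  0   3  -5   4  |   32 ]
[  0   0   5  -6  |  -34 ]
[  0   0   0  -4  |  -16 ]
Back-substitution:
v = (-16) / -4 = 4
u = (-34 - (-6)*(4)) / 5 = -2
t = (32 - (-5)*(-2) - (4)*(4)) / 3 = 2
s = (-9 - (-3)*(2) - (6)*(-2) - (6)*(4)) / -5 = 3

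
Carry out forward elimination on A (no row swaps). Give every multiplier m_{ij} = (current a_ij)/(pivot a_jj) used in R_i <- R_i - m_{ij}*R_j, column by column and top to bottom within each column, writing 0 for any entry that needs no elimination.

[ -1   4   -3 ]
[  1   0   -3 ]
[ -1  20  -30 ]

multipliers: -1, 1, 4

Forward elimination:
R2 <- R2 - (-1)*R1:  [  0   4  -6 ]
R3 <- R3 - (1)*R1:  [   0   16  -27 ]
R3 <- R3 - (4)*R2:  [  0   0  -3 ]
Multipliers (in order of application): m_{21} = -1, m_{31} = 1, m_{32} = 4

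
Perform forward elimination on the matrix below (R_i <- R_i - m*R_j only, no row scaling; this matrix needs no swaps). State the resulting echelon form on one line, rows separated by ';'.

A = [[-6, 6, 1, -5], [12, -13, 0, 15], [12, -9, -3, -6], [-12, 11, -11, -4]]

REF = [-6 6 1 -5; 0 -1 2 5; 0 0 5 -1; 0 0 0 -2]

Forward elimination:
R2 <- R2 - (-2)*R1:  [  0  -1   2   5 ]
R3 <- R3 - (-2)*R1:  [   0    3   -1  -16 ]
R4 <- R4 - (2)*R1:  [   0   -1  -13    6 ]
R3 <- R3 - (-3)*R2:  [  0   0   5  -1 ]
R4 <- R4 - (1)*R2:  [   0    0  -15    1 ]
R4 <- R4 - (-3)*R3:  [  0   0   0  -2 ]
Row echelon form:
[ -6   6  1  -5 ]
[  0  -1  2   5 ]
[  0   0  5  -1 ]
[  0   0  0  -2 ]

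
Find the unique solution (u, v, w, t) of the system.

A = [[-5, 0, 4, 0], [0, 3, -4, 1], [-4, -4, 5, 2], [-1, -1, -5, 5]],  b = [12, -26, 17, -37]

Forward elimination on [A|b]:
R3 <- R3 - (4/5)*R1:  [    0    -4   9/5     2  37/5 ]
R4 <- R4 - (1/5)*R1:  [      0      -1   -29/5       5  -197/5 ]
R3 <- R3 - (-4/3)*R2:  [       0        0   -53/15     10/3  -409/15 ]
R4 <- R4 - (-1/3)*R2:  [       0        0  -107/15     16/3  -721/15 ]
R4 <- R4 - (107/53)*R3:  [      0       0       0  -74/53  370/53 ]
Row echelon form:
[ -5  0       4       0  |       12 ]
[  0  3      -4       1  |      -26 ]
[  0  0  -53/15    10/3  |  -409/15 ]
[  0  0       0  -74/53  |   370/53 ]
Back-substitution:
t = (370/53) / (-74/53) = -5
w = (-409/15 - (10/3)*(-5)) / (-53/15) = 3
v = (-26 - (-4)*(3) - (1)*(-5)) / 3 = -3
u = (12 - (4)*(3)) / -5 = 0

(0, -3, 3, -5)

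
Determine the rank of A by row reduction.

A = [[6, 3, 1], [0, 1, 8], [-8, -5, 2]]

Row reduction:
R3 <- R3 - (-4/3)*R1:  [    0    -1  10/3 ]
R3 <- R3 - (-1)*R2:  [    0     0  34/3 ]
Row echelon form:
[ 6  3     1 ]
[ 0  1     8 ]
[ 0  0  34/3 ]
Nonzero rows / pivot columns: 3

rank(A) = 3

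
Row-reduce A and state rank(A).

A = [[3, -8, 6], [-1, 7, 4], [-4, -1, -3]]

rank(A) = 3

Row reduction:
R2 <- R2 - (-1/3)*R1:  [    0  13/3     6 ]
R3 <- R3 - (-4/3)*R1:  [     0  -35/3      5 ]
R3 <- R3 - (-35/13)*R2:  [      0       0  275/13 ]
Row echelon form:
[ 3    -8       6 ]
[ 0  13/3       6 ]
[ 0     0  275/13 ]
Nonzero rows / pivot columns: 3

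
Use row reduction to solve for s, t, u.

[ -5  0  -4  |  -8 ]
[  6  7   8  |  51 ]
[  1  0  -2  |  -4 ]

Forward elimination on [A|b]:
R2 <- R2 - (-6/5)*R1:  [     0      7   16/5  207/5 ]
R3 <- R3 - (-1/5)*R1:  [     0      0  -14/5  -28/5 ]
Row echelon form:
[ -5  0     -4  |     -8 ]
[  0  7   16/5  |  207/5 ]
[  0  0  -14/5  |  -28/5 ]
Back-substitution:
u = (-28/5) / (-14/5) = 2
t = (207/5 - (16/5)*(2)) / 7 = 5
s = (-8 - (-4)*(2)) / -5 = 0

(0, 5, 2)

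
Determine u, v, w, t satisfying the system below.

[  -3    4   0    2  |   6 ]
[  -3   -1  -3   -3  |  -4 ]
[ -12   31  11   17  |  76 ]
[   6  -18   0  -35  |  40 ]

Forward elimination on [A|b]:
R2 <- R2 - (1)*R1:  [   0   -5   -3   -5  -10 ]
R3 <- R3 - (4)*R1:  [  0  15  11   9  52 ]
R4 <- R4 - (-2)*R1:  [   0  -10    0  -31   52 ]
R3 <- R3 - (-3)*R2:  [  0   0   2  -6  22 ]
R4 <- R4 - (2)*R2:  [   0    0    6  -21   72 ]
R4 <- R4 - (3)*R3:  [  0   0   0  -3   6 ]
Row echelon form:
[ -3   4   0   2  |    6 ]
[  0  -5  -3  -5  |  -10 ]
[  0   0   2  -6  |   22 ]
[  0   0   0  -3  |    6 ]
Back-substitution:
t = (6) / -3 = -2
w = (22 - (-6)*(-2)) / 2 = 5
v = (-10 - (-3)*(5) - (-5)*(-2)) / -5 = 1
u = (6 - (4)*(1) - (2)*(-2)) / -3 = -2

(-2, 1, 5, -2)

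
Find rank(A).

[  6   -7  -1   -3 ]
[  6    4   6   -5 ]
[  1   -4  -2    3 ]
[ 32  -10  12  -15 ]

Row reduction:
R2 <- R2 - (1)*R1:  [  0  11   7  -2 ]
R3 <- R3 - (1/6)*R1:  [     0  -17/6  -11/6    7/2 ]
R4 <- R4 - (16/3)*R1:  [    0  82/3  52/3     1 ]
R3 <- R3 - (-17/66)*R2:  [      0       0   -1/33  197/66 ]
R4 <- R4 - (82/33)*R2:  [      0       0   -2/33  197/33 ]
R4 <- R4 - (2)*R3:  [ 0  0  0  0 ]
Row echelon form:
[ 6  -7     -1      -3 ]
[ 0  11      7      -2 ]
[ 0   0  -1/33  197/66 ]
[ 0   0      0       0 ]
Nonzero rows / pivot columns: 3

rank(A) = 3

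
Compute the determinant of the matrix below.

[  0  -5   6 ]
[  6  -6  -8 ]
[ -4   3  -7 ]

det(A) = -406

Forward elimination:
R1 <-> R2   (pivot in column 1 was zero)
[  6  -6  -8 ]
[  0  -5   6 ]
[ -4   3  -7 ]
R3 <- R3 - (-2/3)*R1:  [     0     -1  -37/3 ]
R3 <- R3 - (1/5)*R2:  [       0        0  -203/15 ]
Upper-triangular form:
[ 6  -6       -8 ]
[ 0  -5        6 ]
[ 0   0  -203/15 ]
det(A) = (-1)^1 * (6) * (-5) * (-203/15) = -406  (1 row swap -> sign -1)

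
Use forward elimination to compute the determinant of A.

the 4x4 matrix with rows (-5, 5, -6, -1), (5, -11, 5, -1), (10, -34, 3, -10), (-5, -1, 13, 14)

Forward elimination:
R2 <- R2 - (-1)*R1:  [  0  -6  -1  -2 ]
R3 <- R3 - (-2)*R1:  [   0  -24   -9  -12 ]
R4 <- R4 - (1)*R1:  [  0  -6  19  15 ]
R3 <- R3 - (4)*R2:  [  0   0  -5  -4 ]
R4 <- R4 - (1)*R2:  [  0   0  20  17 ]
R4 <- R4 - (-4)*R3:  [ 0  0  0  1 ]
Upper-triangular form:
[ -5   5  -6  -1 ]
[  0  -6  -1  -2 ]
[  0   0  -5  -4 ]
[  0   0   0   1 ]
det(A) = (-1)^0 * (-5) * (-6) * (-5) * (1) = -150  (0 row swaps -> sign +1)

det(A) = -150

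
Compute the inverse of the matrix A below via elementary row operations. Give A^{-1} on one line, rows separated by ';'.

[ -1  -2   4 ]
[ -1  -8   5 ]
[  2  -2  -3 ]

Gauss-Jordan on [A | I]:
R1 <- (1/-1)*R1:  [  1   2  -4  |  -1   0   0 ]
R2 <- R2 - (-1)*R1:  [  0  -6   1  |  -1   1   0 ]
R3 <- R3 - (2)*R1:  [  0  -6   5  |   2   0   1 ]
R2 <- (1/-6)*R2:  [    0     1  -1/6  |   1/6  -1/6     0 ]
R1 <- R1 - (2)*R2:  [     1      0  -11/3  |   -4/3    1/3      0 ]
R3 <- R3 - (-6)*R2:  [  0   0   4  |   3  -1   1 ]
R3 <- (1/4)*R3:  [    0     0     1  |   3/4  -1/4   1/4 ]
R1 <- R1 - (-11/3)*R3:  [     1      0      0  |  17/12  -7/12  11/12 ]
R2 <- R2 - (-1/6)*R3:  [     0      1      0  |   7/24  -5/24   1/24 ]
Right block of [I | A^{-1}] is the inverse:
[ 17/12  -7/12  11/12 ]
[  7/24  -5/24   1/24 ]
[   3/4   -1/4    1/4 ]

inverse = [17/12 -7/12 11/12; 7/24 -5/24 1/24; 3/4 -1/4 1/4]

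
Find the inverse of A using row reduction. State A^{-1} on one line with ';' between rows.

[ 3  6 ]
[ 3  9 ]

inverse = [1 -2/3; -1/3 1/3]

Gauss-Jordan on [A | I]:
R1 <- (1/3)*R1:  [   1    2  |  1/3    0 ]
R2 <- R2 - (3)*R1:  [  0   3  |  -1   1 ]
R2 <- (1/3)*R2:  [    0     1  |  -1/3   1/3 ]
R1 <- R1 - (2)*R2:  [    1     0  |     1  -2/3 ]
Right block of [I | A^{-1}] is the inverse:
[    1  -2/3 ]
[ -1/3   1/3 ]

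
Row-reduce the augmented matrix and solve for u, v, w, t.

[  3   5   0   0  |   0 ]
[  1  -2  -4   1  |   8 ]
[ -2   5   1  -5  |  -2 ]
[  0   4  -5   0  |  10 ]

Forward elimination on [A|b]:
R2 <- R2 - (1/3)*R1:  [     0  -11/3     -4      1      8 ]
R3 <- R3 - (-2/3)*R1:  [    0  25/3     1    -5    -2 ]
R3 <- R3 - (-25/11)*R2:  [      0       0  -89/11  -30/11  178/11 ]
R4 <- R4 - (-12/11)*R2:  [       0        0  -103/11    12/11   206/11 ]
R4 <- R4 - (103/89)*R3:  [      0       0       0  378/89       0 ]
Row echelon form:
[ 3      5       0       0  |       0 ]
[ 0  -11/3      -4       1  |       8 ]
[ 0      0  -89/11  -30/11  |  178/11 ]
[ 0      0       0  378/89  |       0 ]
Back-substitution:
t = (0) / (378/89) = 0
w = (178/11 - (-30/11)*(0)) / (-89/11) = -2
v = (8 - (-4)*(-2) - (1)*(0)) / (-11/3) = 0
u = (0 - (5)*(0)) / 3 = 0

(0, 0, -2, 0)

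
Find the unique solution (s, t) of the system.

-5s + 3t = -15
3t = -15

Forward elimination on [A|b]:
Row echelon form:
[ -5  3  |  -15 ]
[  0  3  |  -15 ]
Back-substitution:
t = (-15) / 3 = -5
s = (-15 - (3)*(-5)) / -5 = 0

(0, -5)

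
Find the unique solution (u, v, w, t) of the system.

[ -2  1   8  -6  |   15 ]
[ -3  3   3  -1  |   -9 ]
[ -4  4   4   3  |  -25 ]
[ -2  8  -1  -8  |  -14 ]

Forward elimination on [A|b]:
R2 <- R2 - (3/2)*R1:  [     0    3/2     -9      8  -63/2 ]
R3 <- R3 - (2)*R1:  [   0    2  -12   15  -55 ]
R4 <- R4 - (1)*R1:  [   0    7   -9   -2  -29 ]
R3 <- R3 - (4/3)*R2:  [    0     0     0  13/3   -13 ]
R4 <- R4 - (14/3)*R2:  [      0       0      33  -118/3     118 ]
R3 <-> R4   (pivot in column 3 was zero)
[ -2    1   8      -6     15 ]
[  0  3/2  -9       8  -63/2 ]
[  0    0  33  -118/3    118 ]
[  0    0   0    13/3    -13 ]
Row echelon form:
[ -2    1   8      -6  |     15 ]
[  0  3/2  -9       8  |  -63/2 ]
[  0    0  33  -118/3  |    118 ]
[  0    0   0    13/3  |    -13 ]
Back-substitution:
t = (-13) / (13/3) = -3
w = (118 - (-118/3)*(-3)) / 33 = 0
v = (-63/2 - (-9)*(0) - (8)*(-3)) / (3/2) = -5
u = (15 - (1)*(-5) - (8)*(0) - (-6)*(-3)) / -2 = -1

(-1, -5, 0, -3)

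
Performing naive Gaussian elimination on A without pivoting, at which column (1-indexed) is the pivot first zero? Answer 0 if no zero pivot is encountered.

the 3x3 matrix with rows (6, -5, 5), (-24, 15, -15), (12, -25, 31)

Naive forward elimination:
R2 <- R2 - (-4)*R1:  [  0  -5   5 ]
R3 <- R3 - (2)*R1:  [   0  -15   21 ]
R3 <- R3 - (3)*R2:  [ 0  0  6 ]
All pivots nonzero; naive elimination completes without hitting a zero pivot.

first zero-pivot column = 0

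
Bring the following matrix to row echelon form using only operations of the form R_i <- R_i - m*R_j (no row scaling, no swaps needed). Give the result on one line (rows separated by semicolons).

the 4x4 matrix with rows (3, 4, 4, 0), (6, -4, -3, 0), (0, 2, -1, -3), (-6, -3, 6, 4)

REF = [3 4 4 0; 0 -12 -11 0; 0 0 -17/6 -3; 0 0 0 -203/34]

Forward elimination:
R2 <- R2 - (2)*R1:  [   0  -12  -11    0 ]
R4 <- R4 - (-2)*R1:  [  0   5  14   4 ]
R3 <- R3 - (-1/6)*R2:  [     0      0  -17/6     -3 ]
R4 <- R4 - (-5/12)*R2:  [      0       0  113/12       4 ]
R4 <- R4 - (-113/34)*R3:  [       0        0        0  -203/34 ]
Row echelon form:
[ 3    4      4        0 ]
[ 0  -12    -11        0 ]
[ 0    0  -17/6       -3 ]
[ 0    0      0  -203/34 ]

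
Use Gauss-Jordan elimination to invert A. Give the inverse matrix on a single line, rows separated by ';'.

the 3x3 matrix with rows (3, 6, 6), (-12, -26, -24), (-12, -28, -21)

inverse = [7 7/3 -2/3; -2 -1/2 0; -4/3 -2/3 1/3]

Gauss-Jordan on [A | I]:
R1 <- (1/3)*R1:  [   1    2    2  |  1/3    0    0 ]
R2 <- R2 - (-12)*R1:  [  0  -2   0  |   4   1   0 ]
R3 <- R3 - (-12)*R1:  [  0  -4   3  |   4   0   1 ]
R2 <- (1/-2)*R2:  [    0     1     0  |    -2  -1/2     0 ]
R1 <- R1 - (2)*R2:  [    1     0     2  |  13/3     1     0 ]
R3 <- R3 - (-4)*R2:  [  0   0   3  |  -4  -2   1 ]
R3 <- (1/3)*R3:  [    0     0     1  |  -4/3  -2/3   1/3 ]
R1 <- R1 - (2)*R3:  [    1     0     0  |     7   7/3  -2/3 ]
Right block of [I | A^{-1}] is the inverse:
[    7   7/3  -2/3 ]
[   -2  -1/2     0 ]
[ -4/3  -2/3   1/3 ]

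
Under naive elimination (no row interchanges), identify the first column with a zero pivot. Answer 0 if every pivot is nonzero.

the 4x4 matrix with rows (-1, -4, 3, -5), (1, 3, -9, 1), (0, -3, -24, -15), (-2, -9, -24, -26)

first zero-pivot column = 4

Naive forward elimination:
R2 <- R2 - (-1)*R1:  [  0  -1  -6  -4 ]
R4 <- R4 - (2)*R1:  [   0   -1  -30  -16 ]
R3 <- R3 - (3)*R2:  [  0   0  -6  -3 ]
R4 <- R4 - (1)*R2:  [   0    0  -24  -12 ]
R4 <- R4 - (4)*R3:  [ 0  0  0  0 ]
Matrix at this point:
[ -1  -4   3  -5 ]
[  0  -1  -6  -4 ]
[  0   0  -6  -3 ]
[  0   0   0   0 ]
Pivot entry (4,4) in the last row is zero and there are no rows below to swap with -> zero pivot in column 4 (A is singular).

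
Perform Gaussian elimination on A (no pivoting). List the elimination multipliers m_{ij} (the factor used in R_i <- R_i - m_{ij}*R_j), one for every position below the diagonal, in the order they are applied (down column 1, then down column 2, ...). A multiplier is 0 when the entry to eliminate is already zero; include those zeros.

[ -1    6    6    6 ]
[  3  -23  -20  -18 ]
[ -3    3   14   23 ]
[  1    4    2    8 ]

multipliers: -3, 3, -1, 3, -2, 2

Forward elimination:
R2 <- R2 - (-3)*R1:  [  0  -5  -2   0 ]
R3 <- R3 - (3)*R1:  [   0  -15   -4    5 ]
R4 <- R4 - (-1)*R1:  [  0  10   8  14 ]
R3 <- R3 - (3)*R2:  [ 0  0  2  5 ]
R4 <- R4 - (-2)*R2:  [  0   0   4  14 ]
R4 <- R4 - (2)*R3:  [ 0  0  0  4 ]
Multipliers (in order of application): m_{21} = -3, m_{31} = 3, m_{41} = -1, m_{32} = 3, m_{42} = -2, m_{43} = 2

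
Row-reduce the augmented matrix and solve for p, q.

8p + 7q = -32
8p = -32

Forward elimination on [A|b]:
R2 <- R2 - (1)*R1:  [  0  -7   0 ]
Row echelon form:
[ 8   7  |  -32 ]
[ 0  -7  |    0 ]
Back-substitution:
q = (0) / -7 = 0
p = (-32 - (7)*(0)) / 8 = -4

(-4, 0)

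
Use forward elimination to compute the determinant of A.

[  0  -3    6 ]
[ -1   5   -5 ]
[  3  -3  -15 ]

det(A) = 18

Forward elimination:
R1 <-> R2   (pivot in column 1 was zero)
[ -1   5   -5 ]
[  0  -3    6 ]
[  3  -3  -15 ]
R3 <- R3 - (-3)*R1:  [   0   12  -30 ]
R3 <- R3 - (-4)*R2:  [  0   0  -6 ]
Upper-triangular form:
[ -1   5  -5 ]
[  0  -3   6 ]
[  0   0  -6 ]
det(A) = (-1)^1 * (-1) * (-3) * (-6) = 18  (1 row swap -> sign -1)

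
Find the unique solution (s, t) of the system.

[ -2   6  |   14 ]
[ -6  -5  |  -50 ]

(5, 4)

Forward elimination on [A|b]:
R2 <- R2 - (3)*R1:  [   0  -23  -92 ]
Row echelon form:
[ -2    6  |   14 ]
[  0  -23  |  -92 ]
Back-substitution:
t = (-92) / -23 = 4
s = (14 - (6)*(4)) / -2 = 5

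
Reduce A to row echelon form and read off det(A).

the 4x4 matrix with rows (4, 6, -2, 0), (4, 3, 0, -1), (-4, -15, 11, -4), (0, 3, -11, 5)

det(A) = -36

Forward elimination:
R2 <- R2 - (1)*R1:  [  0  -3   2  -1 ]
R3 <- R3 - (-1)*R1:  [  0  -9   9  -4 ]
R3 <- R3 - (3)*R2:  [  0   0   3  -1 ]
R4 <- R4 - (-1)*R2:  [  0   0  -9   4 ]
R4 <- R4 - (-3)*R3:  [ 0  0  0  1 ]
Upper-triangular form:
[ 4   6  -2   0 ]
[ 0  -3   2  -1 ]
[ 0   0   3  -1 ]
[ 0   0   0   1 ]
det(A) = (-1)^0 * (4) * (-3) * (3) * (1) = -36  (0 row swaps -> sign +1)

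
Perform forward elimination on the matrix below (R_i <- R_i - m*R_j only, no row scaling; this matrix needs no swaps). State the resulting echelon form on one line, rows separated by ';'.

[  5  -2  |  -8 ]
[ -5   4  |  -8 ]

REF = [5 -2 -8; 0 2 -16]

Forward elimination:
R2 <- R2 - (-1)*R1:  [   0    2  -16 ]
Row echelon form:
[ 5  -2  |   -8 ]
[ 0   2  |  -16 ]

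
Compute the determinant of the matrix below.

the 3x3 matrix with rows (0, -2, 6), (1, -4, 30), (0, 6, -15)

Forward elimination:
R1 <-> R2   (pivot in column 1 was zero)
[ 1  -4   30 ]
[ 0  -2    6 ]
[ 0   6  -15 ]
R3 <- R3 - (-3)*R2:  [ 0  0  3 ]
Upper-triangular form:
[ 1  -4  30 ]
[ 0  -2   6 ]
[ 0   0   3 ]
det(A) = (-1)^1 * (1) * (-2) * (3) = 6  (1 row swap -> sign -1)

det(A) = 6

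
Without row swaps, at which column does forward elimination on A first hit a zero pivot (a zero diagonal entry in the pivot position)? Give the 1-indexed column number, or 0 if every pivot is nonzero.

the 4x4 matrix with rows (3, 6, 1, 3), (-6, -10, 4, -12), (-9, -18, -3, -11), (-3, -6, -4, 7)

Naive forward elimination:
R2 <- R2 - (-2)*R1:  [  0   2   6  -6 ]
R3 <- R3 - (-3)*R1:  [  0   0   0  -2 ]
R4 <- R4 - (-1)*R1:  [  0   0  -3  10 ]
Matrix at this point:
[ 3  6   1   3 ]
[ 0  2   6  -6 ]
[ 0  0   0  -2 ]
[ 0  0  -3  10 ]
Pivot entry (3,3) is zero but row 4 has -3 in column 3 -> naive elimination stops; a row interchange (e.g. R3 <-> R4) would be required here.

first zero-pivot column = 3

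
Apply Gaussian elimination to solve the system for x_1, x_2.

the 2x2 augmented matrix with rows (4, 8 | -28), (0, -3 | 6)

Forward elimination on [A|b]:
Row echelon form:
[ 4   8  |  -28 ]
[ 0  -3  |    6 ]
Back-substitution:
x_2 = (6) / -3 = -2
x_1 = (-28 - (8)*(-2)) / 4 = -3

(-3, -2)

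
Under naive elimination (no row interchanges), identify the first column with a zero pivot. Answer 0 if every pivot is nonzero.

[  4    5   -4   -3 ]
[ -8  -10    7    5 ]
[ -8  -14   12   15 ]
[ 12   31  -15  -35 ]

first zero-pivot column = 2

Naive forward elimination:
R2 <- R2 - (-2)*R1:  [  0   0  -1  -1 ]
R3 <- R3 - (-2)*R1:  [  0  -4   4   9 ]
R4 <- R4 - (3)*R1:  [   0   16   -3  -26 ]
Matrix at this point:
[ 4   5  -4   -3 ]
[ 0   0  -1   -1 ]
[ 0  -4   4    9 ]
[ 0  16  -3  -26 ]
Pivot entry (2,2) is zero but row 3 has -4 in column 2 -> naive elimination stops; a row interchange (e.g. R2 <-> R3) would be required here.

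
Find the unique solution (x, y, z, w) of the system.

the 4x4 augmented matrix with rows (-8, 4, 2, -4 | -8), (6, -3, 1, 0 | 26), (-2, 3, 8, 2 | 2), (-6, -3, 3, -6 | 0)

Forward elimination on [A|b]:
R2 <- R2 - (-3/4)*R1:  [   0    0  5/2   -3   20 ]
R3 <- R3 - (1/4)*R1:  [    0     2  15/2     3     4 ]
R4 <- R4 - (3/4)*R1:  [   0   -6  3/2   -3    6 ]
R2 <-> R3   (pivot in column 2 was zero)
[ -8   4     2  -4  -8 ]
[  0   2  15/2   3   4 ]
[  0   0   5/2  -3  20 ]
[  0  -6   3/2  -3   6 ]
R4 <- R4 - (-3)*R2:  [  0   0  24   6  18 ]
R4 <- R4 - (48/5)*R3:  [     0      0      0  174/5   -174 ]
Row echelon form:
[ -8  4     2     -4  |    -8 ]
[  0  2  15/2      3  |     4 ]
[  0  0   5/2     -3  |    20 ]
[  0  0     0  174/5  |  -174 ]
Back-substitution:
w = (-174) / (174/5) = -5
z = (20 - (-3)*(-5)) / (5/2) = 2
y = (4 - (15/2)*(2) - (3)*(-5)) / 2 = 2
x = (-8 - (4)*(2) - (2)*(2) - (-4)*(-5)) / -8 = 5

(5, 2, 2, -5)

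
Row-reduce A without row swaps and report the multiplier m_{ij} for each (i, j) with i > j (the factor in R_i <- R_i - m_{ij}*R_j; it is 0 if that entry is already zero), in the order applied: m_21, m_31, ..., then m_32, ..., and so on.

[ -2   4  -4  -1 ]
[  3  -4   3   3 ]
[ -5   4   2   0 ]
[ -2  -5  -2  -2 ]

multipliers: -3/2, 5/2, 1, -3, -9/2, -23/6

Forward elimination:
R2 <- R2 - (-3/2)*R1:  [   0    2   -3  3/2 ]
R3 <- R3 - (5/2)*R1:  [   0   -6   12  5/2 ]
R4 <- R4 - (1)*R1:  [  0  -9   2  -1 ]
R3 <- R3 - (-3)*R2:  [ 0  0  3  7 ]
R4 <- R4 - (-9/2)*R2:  [     0      0  -23/2   23/4 ]
R4 <- R4 - (-23/6)*R3:  [      0       0       0  391/12 ]
Multipliers (in order of application): m_{21} = -3/2, m_{31} = 5/2, m_{41} = 1, m_{32} = -3, m_{42} = -9/2, m_{43} = -23/6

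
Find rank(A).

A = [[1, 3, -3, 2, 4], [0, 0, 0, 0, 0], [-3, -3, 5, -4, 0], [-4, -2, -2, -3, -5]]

rank(A) = 3

Row reduction:
R3 <- R3 - (-3)*R1:  [  0   6  -4   2  12 ]
R4 <- R4 - (-4)*R1:  [   0   10  -14    5   11 ]
R2 <-> R3   (pivot in column 2 was zero)
[ 1   3   -3  2   4 ]
[ 0   6   -4  2  12 ]
[ 0   0    0  0   0 ]
[ 0  10  -14  5  11 ]
R4 <- R4 - (5/3)*R2:  [     0      0  -22/3    5/3     -9 ]
R3 <-> R4   (pivot in column 3 was zero)
[ 1  3     -3    2   4 ]
[ 0  6     -4    2  12 ]
[ 0  0  -22/3  5/3  -9 ]
[ 0  0      0    0   0 ]
Row echelon form:
[ 1  3     -3    2   4 ]
[ 0  6     -4    2  12 ]
[ 0  0  -22/3  5/3  -9 ]
[ 0  0      0    0   0 ]
Nonzero rows / pivot columns: 3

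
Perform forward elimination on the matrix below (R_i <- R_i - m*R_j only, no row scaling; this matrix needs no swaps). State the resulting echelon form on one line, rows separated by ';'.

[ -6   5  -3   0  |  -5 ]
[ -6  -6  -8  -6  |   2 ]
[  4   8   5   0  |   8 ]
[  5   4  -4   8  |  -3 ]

Forward elimination:
R2 <- R2 - (1)*R1:  [   0  -11   -5   -6    7 ]
R3 <- R3 - (-2/3)*R1:  [    0  34/3     3     0  14/3 ]
R4 <- R4 - (-5/6)*R1:  [     0   49/6  -13/2      8  -43/6 ]
R3 <- R3 - (-34/33)*R2:  [      0       0  -71/33  -68/11  392/33 ]
R4 <- R4 - (-49/66)*R2:  [       0        0  -337/33    39/11   -65/33 ]
R4 <- R4 - (337/71)*R3:  [        0         0         0   2335/71  -4143/71 ]
Row echelon form:
[ -6    5      -3        0  |        -5 ]
[  0  -11      -5       -6  |         7 ]
[  0    0  -71/33   -68/11  |    392/33 ]
[  0    0       0  2335/71  |  -4143/71 ]

REF = [-6 5 -3 0 -5; 0 -11 -5 -6 7; 0 0 -71/33 -68/11 392/33; 0 0 0 2335/71 -4143/71]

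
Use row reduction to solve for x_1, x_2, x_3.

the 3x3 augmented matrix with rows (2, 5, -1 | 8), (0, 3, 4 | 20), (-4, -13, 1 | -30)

(-5, 4, 2)

Forward elimination on [A|b]:
R3 <- R3 - (-2)*R1:  [   0   -3   -1  -14 ]
R3 <- R3 - (-1)*R2:  [ 0  0  3  6 ]
Row echelon form:
[ 2  5  -1  |   8 ]
[ 0  3   4  |  20 ]
[ 0  0   3  |   6 ]
Back-substitution:
x_3 = (6) / 3 = 2
x_2 = (20 - (4)*(2)) / 3 = 4
x_1 = (8 - (5)*(4) - (-1)*(2)) / 2 = -5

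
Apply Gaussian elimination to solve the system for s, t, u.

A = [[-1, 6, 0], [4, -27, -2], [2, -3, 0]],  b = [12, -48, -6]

(0, 2, -3)

Forward elimination on [A|b]:
R2 <- R2 - (-4)*R1:  [  0  -3  -2   0 ]
R3 <- R3 - (-2)*R1:  [  0   9   0  18 ]
R3 <- R3 - (-3)*R2:  [  0   0  -6  18 ]
Row echelon form:
[ -1   6   0  |  12 ]
[  0  -3  -2  |   0 ]
[  0   0  -6  |  18 ]
Back-substitution:
u = (18) / -6 = -3
t = (0 - (-2)*(-3)) / -3 = 2
s = (12 - (6)*(2)) / -1 = 0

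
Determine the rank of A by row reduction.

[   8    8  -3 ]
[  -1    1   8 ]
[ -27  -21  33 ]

Row reduction:
R2 <- R2 - (-1/8)*R1:  [    0     2  61/8 ]
R3 <- R3 - (-27/8)*R1:  [     0      6  183/8 ]
R3 <- R3 - (3)*R2:  [ 0  0  0 ]
Row echelon form:
[ 8  8    -3 ]
[ 0  2  61/8 ]
[ 0  0     0 ]
Nonzero rows / pivot columns: 2

rank(A) = 2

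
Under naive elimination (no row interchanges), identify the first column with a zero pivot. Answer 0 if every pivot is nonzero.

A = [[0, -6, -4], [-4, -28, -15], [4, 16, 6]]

first zero-pivot column = 1

Naive forward elimination:
Pivot entry (1,1) is zero but row 2 has -4 in column 1 -> naive elimination stops; a row interchange (e.g. R1 <-> R2) would be required here.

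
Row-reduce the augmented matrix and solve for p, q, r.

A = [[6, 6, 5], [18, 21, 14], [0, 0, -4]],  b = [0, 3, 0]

Forward elimination on [A|b]:
R2 <- R2 - (3)*R1:  [  0   3  -1   3 ]
Row echelon form:
[ 6  6   5  |  0 ]
[ 0  3  -1  |  3 ]
[ 0  0  -4  |  0 ]
Back-substitution:
r = (0) / -4 = 0
q = (3 - (-1)*(0)) / 3 = 1
p = (0 - (6)*(1) - (5)*(0)) / 6 = -1

(-1, 1, 0)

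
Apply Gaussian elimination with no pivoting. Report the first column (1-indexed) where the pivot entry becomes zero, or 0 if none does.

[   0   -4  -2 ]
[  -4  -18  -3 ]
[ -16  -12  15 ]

Naive forward elimination:
Pivot entry (1,1) is zero but row 2 has -4 in column 1 -> naive elimination stops; a row interchange (e.g. R1 <-> R2) would be required here.

first zero-pivot column = 1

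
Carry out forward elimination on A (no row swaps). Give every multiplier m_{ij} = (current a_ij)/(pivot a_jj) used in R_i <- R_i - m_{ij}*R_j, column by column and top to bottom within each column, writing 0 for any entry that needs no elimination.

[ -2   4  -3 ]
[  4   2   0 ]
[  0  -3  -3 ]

multipliers: -2, 0, -3/10

Forward elimination:
R2 <- R2 - (-2)*R1:  [  0  10  -6 ]
R3: entry in column 1 is already 0 -> m_{31} = 0 (no row operation needed)
R3 <- R3 - (-3/10)*R2:  [     0      0  -24/5 ]
Multipliers (in order of application): m_{21} = -2, m_{31} = 0, m_{32} = -3/10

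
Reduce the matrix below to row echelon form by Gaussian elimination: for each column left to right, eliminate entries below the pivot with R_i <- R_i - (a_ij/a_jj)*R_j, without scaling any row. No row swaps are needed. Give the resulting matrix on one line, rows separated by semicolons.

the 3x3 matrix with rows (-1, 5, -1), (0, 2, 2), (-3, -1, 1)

Forward elimination:
R3 <- R3 - (3)*R1:  [   0  -16    4 ]
R3 <- R3 - (-8)*R2:  [  0   0  20 ]
Row echelon form:
[ -1  5  -1 ]
[  0  2   2 ]
[  0  0  20 ]

REF = [-1 5 -1; 0 2 2; 0 0 20]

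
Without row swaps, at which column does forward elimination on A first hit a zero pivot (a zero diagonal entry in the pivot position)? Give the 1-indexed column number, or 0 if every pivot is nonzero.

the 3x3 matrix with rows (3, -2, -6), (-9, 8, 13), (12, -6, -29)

Naive forward elimination:
R2 <- R2 - (-3)*R1:  [  0   2  -5 ]
R3 <- R3 - (4)*R1:  [  0   2  -5 ]
R3 <- R3 - (1)*R2:  [ 0  0  0 ]
Matrix at this point:
[ 3  -2  -6 ]
[ 0   2  -5 ]
[ 0   0   0 ]
Pivot entry (3,3) in the last row is zero and there are no rows below to swap with -> zero pivot in column 3 (A is singular).

first zero-pivot column = 3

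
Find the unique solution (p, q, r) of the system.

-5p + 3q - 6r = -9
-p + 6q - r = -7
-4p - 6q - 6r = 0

(0, -1, 1)

Forward elimination on [A|b]:
R2 <- R2 - (1/5)*R1:  [     0   27/5    1/5  -26/5 ]
R3 <- R3 - (4/5)*R1:  [     0  -42/5   -6/5   36/5 ]
R3 <- R3 - (-14/9)*R2:  [    0     0  -8/9  -8/9 ]
Row echelon form:
[ -5     3    -6  |     -9 ]
[  0  27/5   1/5  |  -26/5 ]
[  0     0  -8/9  |   -8/9 ]
Back-substitution:
r = (-8/9) / (-8/9) = 1
q = (-26/5 - (1/5)*(1)) / (27/5) = -1
p = (-9 - (3)*(-1) - (-6)*(1)) / -5 = 0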